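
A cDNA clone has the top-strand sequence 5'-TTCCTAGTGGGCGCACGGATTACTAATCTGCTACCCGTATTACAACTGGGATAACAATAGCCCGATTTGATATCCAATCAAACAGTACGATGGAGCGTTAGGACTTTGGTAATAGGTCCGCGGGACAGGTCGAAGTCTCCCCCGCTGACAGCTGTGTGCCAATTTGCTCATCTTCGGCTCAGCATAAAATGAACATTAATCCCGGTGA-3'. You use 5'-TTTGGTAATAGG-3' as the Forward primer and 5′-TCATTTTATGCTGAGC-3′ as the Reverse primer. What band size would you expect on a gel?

Forward primer TTTGGTAATAGG is found on the top strand at positions 105–116.
Reverse complement of the reverse primer: GCTCAGCATAAAATGA. This occurs on the top strand at positions 177–192.
Product length = (reverse-primer end) − (forward-primer start) + 1 = 192 − 105 + 1 = 88 bp.

88 bp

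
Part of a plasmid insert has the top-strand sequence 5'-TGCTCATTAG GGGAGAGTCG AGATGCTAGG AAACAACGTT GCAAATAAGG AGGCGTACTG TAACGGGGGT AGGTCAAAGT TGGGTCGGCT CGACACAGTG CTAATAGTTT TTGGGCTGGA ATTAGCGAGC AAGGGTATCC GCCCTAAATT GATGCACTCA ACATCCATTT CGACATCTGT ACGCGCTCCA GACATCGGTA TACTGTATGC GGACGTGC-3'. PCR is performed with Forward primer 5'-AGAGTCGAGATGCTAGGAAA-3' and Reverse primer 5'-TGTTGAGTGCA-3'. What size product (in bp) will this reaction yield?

150 bp

Forward primer AGAGTCGAGATGCTAGGAAA is found on the top strand at positions 14–33.
Reverse complement of the reverse primer: TGCACTCAACA. This occurs on the top strand at positions 153–163.
Product length = (reverse-primer end) − (forward-primer start) + 1 = 163 − 14 + 1 = 150 bp.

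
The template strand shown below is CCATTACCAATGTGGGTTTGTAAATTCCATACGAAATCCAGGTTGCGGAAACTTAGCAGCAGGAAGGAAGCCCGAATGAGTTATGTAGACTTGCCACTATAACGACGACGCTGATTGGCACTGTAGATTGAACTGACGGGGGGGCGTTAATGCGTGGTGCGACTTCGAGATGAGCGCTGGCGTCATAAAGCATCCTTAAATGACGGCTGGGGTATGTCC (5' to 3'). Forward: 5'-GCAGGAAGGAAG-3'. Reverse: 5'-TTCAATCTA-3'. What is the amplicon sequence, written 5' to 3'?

5'-GCAGGAAGGAAGCCCGAATGAGTTATGTAGACTTGCCACTATAACGACGACGCTGATTGGCACTGTAGATTGAA-3'

The forward primer matches the template at positions 59–70.
The reverse primer's reverse complement is TAGATTGAA, which matches the template at positions 124–132.
The product is the template from position 59 through 132 (74 bp).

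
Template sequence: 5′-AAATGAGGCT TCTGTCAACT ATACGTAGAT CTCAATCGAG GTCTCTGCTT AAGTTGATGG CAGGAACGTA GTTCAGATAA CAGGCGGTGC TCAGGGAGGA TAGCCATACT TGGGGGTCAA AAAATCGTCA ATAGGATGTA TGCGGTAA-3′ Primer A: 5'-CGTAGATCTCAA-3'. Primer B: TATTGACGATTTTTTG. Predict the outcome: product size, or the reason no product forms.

Yes — a 110 bp product.

Primer A (CGTAGATCTCAA) matches the top strand at positions 24–35; it acts as a forward primer.
Primer B's reverse complement is CAAAAAATCGTCAATA, matching the top strand at positions 118–133; it acts as a reverse primer.
The 3' ends face each other across positions 24–133, giving a 110 bp product.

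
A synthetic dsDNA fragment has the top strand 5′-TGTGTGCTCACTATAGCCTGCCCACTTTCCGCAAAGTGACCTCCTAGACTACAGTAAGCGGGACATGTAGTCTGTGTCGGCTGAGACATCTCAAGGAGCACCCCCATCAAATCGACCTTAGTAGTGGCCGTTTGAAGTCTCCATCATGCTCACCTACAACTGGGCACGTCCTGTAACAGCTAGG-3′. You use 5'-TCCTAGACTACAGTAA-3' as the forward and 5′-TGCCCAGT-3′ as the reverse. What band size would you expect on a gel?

125 bp

Forward primer TCCTAGACTACAGTAA is found on the top strand at positions 42–57.
Reverse complement of the reverse primer: ACTGGGCA. This occurs on the top strand at positions 159–166.
The product runs from position 42 to position 166, so its length is 166 − 42 + 1 = 125 bp.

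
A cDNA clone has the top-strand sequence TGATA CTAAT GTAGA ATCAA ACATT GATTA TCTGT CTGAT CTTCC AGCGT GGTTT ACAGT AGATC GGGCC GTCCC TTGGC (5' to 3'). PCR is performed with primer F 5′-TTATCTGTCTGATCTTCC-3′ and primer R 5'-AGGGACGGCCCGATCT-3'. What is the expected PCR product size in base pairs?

Forward primer TTATCTGTCTGATCTTCC is found on the top strand at positions 28–45.
The reverse primer's reverse complement is AGATCGGGCCGTCCCT, which matches the template at positions 61–76.
The product runs from position 28 to position 76, so its length is 76 − 28 + 1 = 49 bp.

49 bp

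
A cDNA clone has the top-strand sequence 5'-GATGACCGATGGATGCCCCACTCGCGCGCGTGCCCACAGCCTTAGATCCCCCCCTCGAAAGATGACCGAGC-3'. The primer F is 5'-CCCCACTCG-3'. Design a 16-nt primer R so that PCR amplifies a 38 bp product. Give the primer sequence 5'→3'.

The forward primer binds at positions 16–24, so a 38 bp product ends at position 16 + 38 − 1 = 53.
The reverse primer anneals to the top strand over positions 38–53, i.e. to AGCCTTAGATCCCCCC.
Its sequence written 5'→3' is the reverse complement: GGGGGGATCTAAGGCT.

5'-GGGGGGATCTAAGGCT-3'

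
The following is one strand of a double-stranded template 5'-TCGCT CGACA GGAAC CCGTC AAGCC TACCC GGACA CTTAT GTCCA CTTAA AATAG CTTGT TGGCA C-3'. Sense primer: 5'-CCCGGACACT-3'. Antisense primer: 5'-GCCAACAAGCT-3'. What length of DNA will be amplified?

37 bp

The forward primer matches the template at positions 28–37.
Reverse complement of the reverse primer: AGCTTGTTGGC. This occurs on the top strand at positions 54–64.
Amplicon spans positions 28–64: 37 bp.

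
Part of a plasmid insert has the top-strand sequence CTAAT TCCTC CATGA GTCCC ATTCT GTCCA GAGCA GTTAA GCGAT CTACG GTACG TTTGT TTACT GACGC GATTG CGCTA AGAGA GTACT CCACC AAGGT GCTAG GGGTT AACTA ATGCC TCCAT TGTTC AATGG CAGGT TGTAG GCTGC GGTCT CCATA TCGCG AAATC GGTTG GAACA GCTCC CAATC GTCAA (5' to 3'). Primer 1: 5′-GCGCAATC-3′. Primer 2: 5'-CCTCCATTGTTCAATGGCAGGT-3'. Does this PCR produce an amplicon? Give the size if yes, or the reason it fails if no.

No product — the primers' 3' ends point away from each other.

Primer 1 (GCGCAATC) has reverse complement GATTGCGC, which matches the top strand at positions 71–78; primer 1 anneals to the top strand there with its 3' end pointing upstream toward position 71.
Primer 2 (CCTCCATTGTTCAATGGCAGGT) matches the top strand directly at positions 119–140; it anneals to the bottom strand with its 3' end pointing downstream toward position 140.
The 3' ends diverge (primer 1 extends toward position 1, primer 2 toward position 195), so the primers never converge on a shared product.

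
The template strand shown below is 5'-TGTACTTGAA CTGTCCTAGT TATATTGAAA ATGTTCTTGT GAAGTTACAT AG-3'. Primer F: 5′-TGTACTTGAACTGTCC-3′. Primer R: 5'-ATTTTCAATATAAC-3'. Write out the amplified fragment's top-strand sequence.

5'-TGTACTTGAACTGTCCTAGTTATATTGAAAAT-3'

Forward primer TGTACTTGAACTGTCC is found on the top strand at positions 1–16.
Reverse complement of the reverse primer: GTTATATTGAAAAT. This occurs on the top strand at positions 19–32.
The product is the template from position 1 through 32 (32 bp).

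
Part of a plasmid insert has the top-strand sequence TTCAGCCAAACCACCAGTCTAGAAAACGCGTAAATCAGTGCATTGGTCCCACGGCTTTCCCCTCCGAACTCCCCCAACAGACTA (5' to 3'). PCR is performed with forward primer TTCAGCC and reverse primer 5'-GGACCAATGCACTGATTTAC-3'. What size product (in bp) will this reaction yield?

49 bp

Forward primer TTCAGCC is found on the top strand at positions 1–7.
Reverse complement of the reverse primer: GTAAATCAGTGCATTGGTCC. This occurs on the top strand at positions 30–49.
The product runs from position 1 to position 49, so its length is 49 − 1 + 1 = 49 bp.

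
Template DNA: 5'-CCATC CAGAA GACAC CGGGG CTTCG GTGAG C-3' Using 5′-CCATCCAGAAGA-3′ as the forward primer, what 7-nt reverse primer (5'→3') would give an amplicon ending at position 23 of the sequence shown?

The forward primer binds at positions 1–12; the product's 3' end on the top strand is position 23.
The reverse primer anneals to the top strand over positions 17–23, i.e. to GGGGCTT.
Its sequence written 5'→3' is the reverse complement: AAGCCCC.

5'-AAGCCCC-3'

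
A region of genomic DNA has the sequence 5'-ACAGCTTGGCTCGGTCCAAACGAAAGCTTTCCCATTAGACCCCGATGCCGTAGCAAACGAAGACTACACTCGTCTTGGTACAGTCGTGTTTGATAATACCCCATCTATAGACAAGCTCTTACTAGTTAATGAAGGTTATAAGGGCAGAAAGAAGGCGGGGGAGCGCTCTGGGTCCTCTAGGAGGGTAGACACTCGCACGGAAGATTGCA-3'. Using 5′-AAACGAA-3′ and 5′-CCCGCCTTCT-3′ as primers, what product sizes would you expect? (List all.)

142 bp, 105 bp

The forward primer AAACGAA matches the top strand at positions 18–24, 55–61.
The reverse primer's reverse complement is AGAAGGCGGG, matching at positions 150–159.
Each forward site pairs with the reverse site to give a product ending at position 159: sizes 142, 105 bp.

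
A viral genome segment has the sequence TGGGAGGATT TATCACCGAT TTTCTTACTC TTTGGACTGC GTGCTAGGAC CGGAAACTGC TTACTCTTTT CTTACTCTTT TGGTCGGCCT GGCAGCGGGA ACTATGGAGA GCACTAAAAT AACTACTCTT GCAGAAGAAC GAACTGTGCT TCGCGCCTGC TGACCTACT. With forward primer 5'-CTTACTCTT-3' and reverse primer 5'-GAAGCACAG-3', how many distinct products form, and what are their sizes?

Three products: 129 bp, 93 bp, 82 bp

The forward primer CTTACTCTT matches the top strand at positions 24–32, 60–68, 71–79.
The reverse primer's reverse complement is CTGTGCTTC, matching at positions 144–152.
Each forward site pairs with the reverse site to give a product ending at position 152: sizes 129, 93, 82 bp.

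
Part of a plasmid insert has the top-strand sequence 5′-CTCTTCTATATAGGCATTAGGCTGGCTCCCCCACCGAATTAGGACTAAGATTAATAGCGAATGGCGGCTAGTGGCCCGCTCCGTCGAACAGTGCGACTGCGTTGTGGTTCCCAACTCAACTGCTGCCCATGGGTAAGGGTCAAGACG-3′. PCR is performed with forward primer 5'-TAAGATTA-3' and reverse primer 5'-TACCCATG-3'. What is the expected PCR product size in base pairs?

The forward primer matches the template at positions 46–53.
The reverse primer's reverse complement is CATGGGTA, which matches the template at positions 128–135.
The product runs from position 46 to position 135, so its length is 135 − 46 + 1 = 90 bp.

90 bp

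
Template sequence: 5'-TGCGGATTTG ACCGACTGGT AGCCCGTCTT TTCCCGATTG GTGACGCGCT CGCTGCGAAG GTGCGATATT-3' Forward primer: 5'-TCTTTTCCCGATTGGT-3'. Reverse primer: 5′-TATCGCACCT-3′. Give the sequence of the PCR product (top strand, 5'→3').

5'-TCTTTTCCCGATTGGTGACGCGCTCGCTGCGAAGGTGCGATA-3'

The forward primer matches the template at positions 27–42.
The reverse primer's reverse complement is AGGTGCGATA, which matches the template at positions 59–68.
The product is the template from position 27 through 68 (42 bp).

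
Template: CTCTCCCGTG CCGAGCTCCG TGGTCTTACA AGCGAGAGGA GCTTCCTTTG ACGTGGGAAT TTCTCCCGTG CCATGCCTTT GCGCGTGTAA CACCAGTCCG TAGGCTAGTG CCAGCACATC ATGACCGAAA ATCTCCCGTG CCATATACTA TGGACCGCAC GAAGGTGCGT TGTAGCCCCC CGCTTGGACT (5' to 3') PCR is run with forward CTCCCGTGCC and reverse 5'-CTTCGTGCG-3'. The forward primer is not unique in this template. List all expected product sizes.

162 bp, 102 bp, 32 bp

The forward primer CTCCCGTGCC matches the top strand at positions 3–12, 63–72, 133–142.
The reverse primer's reverse complement is CGCACGAAG, matching at positions 156–164.
Each forward site pairs with the reverse site to give a product ending at position 164: sizes 162, 102, 32 bp.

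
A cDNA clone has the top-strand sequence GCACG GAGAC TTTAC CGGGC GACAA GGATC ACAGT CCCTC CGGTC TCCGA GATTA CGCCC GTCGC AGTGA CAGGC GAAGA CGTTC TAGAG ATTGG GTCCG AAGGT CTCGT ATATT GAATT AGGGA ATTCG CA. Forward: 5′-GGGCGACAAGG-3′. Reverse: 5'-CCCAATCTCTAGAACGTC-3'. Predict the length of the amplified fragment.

80 bp

Scanning the template, GGGCGACAAGG occurs at positions 17–27; this primer anneals to the bottom strand there with its 3' end pointing downstream.
Taking the reverse complement of CCCAATCTCTAGAACGTC gives GACGTTCTAGAGATTGGG, found at positions 79–96 on the template; the primer anneals here to the top strand with its 3' end pointing upstream.
Amplicon spans positions 17–96: 80 bp.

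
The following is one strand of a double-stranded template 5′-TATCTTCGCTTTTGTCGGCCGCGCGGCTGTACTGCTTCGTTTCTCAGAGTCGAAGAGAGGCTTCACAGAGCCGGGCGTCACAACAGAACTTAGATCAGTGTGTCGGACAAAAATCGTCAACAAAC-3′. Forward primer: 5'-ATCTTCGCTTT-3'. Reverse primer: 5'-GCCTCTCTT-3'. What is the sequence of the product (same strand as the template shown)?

5'-ATCTTCGCTTTTGTCGGCCGCGCGGCTGTACTGCTTCGTTTCTCAGAGTCGAAGAGAGGC-3'

Forward primer ATCTTCGCTTT is found on the top strand at positions 2–12.
The reverse primer's reverse complement is AAGAGAGGC, which matches the template at positions 53–61.
The product is the template from position 2 through 61 (60 bp).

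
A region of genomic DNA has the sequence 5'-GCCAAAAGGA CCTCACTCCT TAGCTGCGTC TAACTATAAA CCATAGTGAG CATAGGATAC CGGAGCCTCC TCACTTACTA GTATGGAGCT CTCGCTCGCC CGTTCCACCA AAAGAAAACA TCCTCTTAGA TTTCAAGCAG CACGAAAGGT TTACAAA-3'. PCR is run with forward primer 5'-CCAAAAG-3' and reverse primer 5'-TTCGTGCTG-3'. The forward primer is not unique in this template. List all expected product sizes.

145 bp, 39 bp

The forward primer CCAAAAG matches the top strand at positions 2–8, 108–114.
The reverse primer's reverse complement is CAGCACGAA, matching at positions 138–146.
Each forward site pairs with the reverse site to give a product ending at position 146: sizes 145, 39 bp.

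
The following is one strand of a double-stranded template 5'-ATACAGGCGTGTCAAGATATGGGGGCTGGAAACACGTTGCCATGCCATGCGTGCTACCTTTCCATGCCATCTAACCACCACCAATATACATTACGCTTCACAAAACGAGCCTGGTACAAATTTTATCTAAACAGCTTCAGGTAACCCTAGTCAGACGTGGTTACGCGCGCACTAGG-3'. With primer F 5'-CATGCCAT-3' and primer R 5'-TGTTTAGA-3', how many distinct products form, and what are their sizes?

Two products: 93 bp, 71 bp

The forward primer CATGCCAT matches the top strand at positions 41–48, 63–70.
The reverse primer's reverse complement is TCTAAACA, matching at positions 126–133.
Each forward site pairs with the reverse site to give a product ending at position 133: sizes 93, 71 bp.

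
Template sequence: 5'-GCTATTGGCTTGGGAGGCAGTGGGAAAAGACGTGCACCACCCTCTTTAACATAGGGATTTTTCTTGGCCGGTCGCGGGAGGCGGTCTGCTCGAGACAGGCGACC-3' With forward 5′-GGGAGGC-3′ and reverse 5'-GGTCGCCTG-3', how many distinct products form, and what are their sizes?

Two products: 93 bp, 29 bp

The forward primer GGGAGGC matches the top strand at positions 12–18, 76–82.
The reverse primer's reverse complement is CAGGCGACC, matching at positions 96–104.
Each forward site pairs with the reverse site to give a product ending at position 104: sizes 93, 29 bp.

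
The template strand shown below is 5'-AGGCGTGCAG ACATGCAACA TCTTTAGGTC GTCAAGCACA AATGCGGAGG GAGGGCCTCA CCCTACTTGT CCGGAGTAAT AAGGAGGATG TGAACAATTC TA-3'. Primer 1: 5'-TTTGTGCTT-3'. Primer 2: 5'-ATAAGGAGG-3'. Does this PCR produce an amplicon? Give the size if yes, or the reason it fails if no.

No product — the primers' 3' ends point away from each other.

Primer 1 (TTTGTGCTT) has reverse complement AAGCACAAA, which matches the top strand at positions 34–42; primer 1 anneals to the top strand there with its 3' end pointing upstream toward position 34.
Primer 2 (ATAAGGAGG) matches the top strand directly at positions 79–87; it anneals to the bottom strand with its 3' end pointing downstream toward position 87.
The 3' ends diverge (primer 1 extends toward position 1, primer 2 toward position 102), so the primers never converge on a shared product.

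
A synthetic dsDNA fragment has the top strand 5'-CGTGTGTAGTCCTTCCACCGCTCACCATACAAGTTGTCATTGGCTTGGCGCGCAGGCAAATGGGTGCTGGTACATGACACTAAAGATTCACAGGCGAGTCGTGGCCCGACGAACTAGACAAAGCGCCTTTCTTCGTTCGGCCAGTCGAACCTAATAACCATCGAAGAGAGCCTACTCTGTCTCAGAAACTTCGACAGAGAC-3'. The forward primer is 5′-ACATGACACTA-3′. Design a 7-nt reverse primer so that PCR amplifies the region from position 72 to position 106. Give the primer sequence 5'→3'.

5'-GGCCACG-3'

The product's 3' end on the top strand is position 106.
The reverse primer anneals to the top strand over positions 100–106, i.e. to CGTGGCC.
Its sequence written 5'→3' is the reverse complement: GGCCACG.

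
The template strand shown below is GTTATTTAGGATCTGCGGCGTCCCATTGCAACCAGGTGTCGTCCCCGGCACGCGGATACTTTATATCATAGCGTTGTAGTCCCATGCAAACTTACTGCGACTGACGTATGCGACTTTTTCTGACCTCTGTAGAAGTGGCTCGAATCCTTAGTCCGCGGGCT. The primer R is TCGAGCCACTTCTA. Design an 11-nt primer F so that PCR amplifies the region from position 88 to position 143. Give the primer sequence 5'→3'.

The reverse primer's reverse complement TAGAAGTGGCTCGA matches the template at positions 130–143; the product starts at position 88.
The forward primer is identical to the top strand over positions 88–98: AAACTTACTGC.

5'-AAACTTACTGC-3'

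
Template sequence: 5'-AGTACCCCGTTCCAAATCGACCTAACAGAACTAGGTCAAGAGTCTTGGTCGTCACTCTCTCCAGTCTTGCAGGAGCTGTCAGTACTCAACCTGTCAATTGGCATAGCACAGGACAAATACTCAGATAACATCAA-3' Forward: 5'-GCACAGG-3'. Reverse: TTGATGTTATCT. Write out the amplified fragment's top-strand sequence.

5'-GCACAGGACAAATACTCAGATAACATCAA-3'

Scanning the template, GCACAGG occurs at positions 106–112; this primer anneals to the bottom strand there with its 3' end pointing downstream.
The reverse primer's reverse complement is AGATAACATCAA, which matches the template at positions 123–134.
The product is the template from position 106 through 134 (29 bp).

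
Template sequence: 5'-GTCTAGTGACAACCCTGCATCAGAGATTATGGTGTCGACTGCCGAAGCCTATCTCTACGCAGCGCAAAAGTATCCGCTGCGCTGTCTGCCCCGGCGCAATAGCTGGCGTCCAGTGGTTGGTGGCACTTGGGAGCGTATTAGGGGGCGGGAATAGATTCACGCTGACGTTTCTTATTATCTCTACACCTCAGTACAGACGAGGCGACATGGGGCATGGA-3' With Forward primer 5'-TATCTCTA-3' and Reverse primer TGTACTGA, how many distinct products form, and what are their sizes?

Two products: 146 bp, 20 bp

The forward primer TATCTCTA matches the top strand at positions 50–57, 176–183.
The reverse primer's reverse complement is TCAGTACA, matching at positions 188–195.
Each forward site pairs with the reverse site to give a product ending at position 195: sizes 146, 20 bp.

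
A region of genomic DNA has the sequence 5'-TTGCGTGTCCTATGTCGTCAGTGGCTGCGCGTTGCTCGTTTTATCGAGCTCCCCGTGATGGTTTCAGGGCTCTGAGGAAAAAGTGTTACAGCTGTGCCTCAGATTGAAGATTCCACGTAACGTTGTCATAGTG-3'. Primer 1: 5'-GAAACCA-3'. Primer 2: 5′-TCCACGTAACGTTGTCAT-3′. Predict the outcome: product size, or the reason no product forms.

No product — the primers' 3' ends point away from each other.

Primer 1 (GAAACCA) has reverse complement TGGTTTC, which matches the top strand at positions 59–65; primer 1 anneals to the top strand there with its 3' end pointing upstream toward position 59.
Primer 2 (TCCACGTAACGTTGTCAT) matches the top strand directly at positions 112–129; it anneals to the bottom strand with its 3' end pointing downstream toward position 129.
The 3' ends diverge (primer 1 extends toward position 1, primer 2 toward position 133), so the primers never converge on a shared product.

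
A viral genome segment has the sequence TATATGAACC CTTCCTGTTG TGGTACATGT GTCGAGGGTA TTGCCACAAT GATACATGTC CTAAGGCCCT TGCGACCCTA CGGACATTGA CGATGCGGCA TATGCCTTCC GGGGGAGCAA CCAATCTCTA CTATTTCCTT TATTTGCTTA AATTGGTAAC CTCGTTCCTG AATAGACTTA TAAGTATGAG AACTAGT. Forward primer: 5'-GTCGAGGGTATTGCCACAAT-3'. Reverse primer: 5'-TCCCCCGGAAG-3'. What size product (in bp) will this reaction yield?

Scanning the template, GTCGAGGGTATTGCCACAAT occurs at positions 31–50; this primer anneals to the bottom strand there with its 3' end pointing downstream.
Reverse complement of the reverse primer: CTTCCGGGGGA. This occurs on the top strand at positions 106–116.
Amplicon spans positions 31–116: 86 bp.

86 bp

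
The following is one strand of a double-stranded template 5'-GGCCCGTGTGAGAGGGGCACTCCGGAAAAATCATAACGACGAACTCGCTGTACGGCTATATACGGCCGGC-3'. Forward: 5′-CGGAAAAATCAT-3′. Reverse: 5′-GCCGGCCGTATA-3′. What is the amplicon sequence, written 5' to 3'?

5'-CGGAAAAATCATAACGACGAACTCGCTGTACGGCTATATACGGCCGGC-3'

Forward primer CGGAAAAATCAT is found on the top strand at positions 23–34.
Reverse complement of the reverse primer: TATACGGCCGGC. This occurs on the top strand at positions 59–70.
The product is the template from position 23 through 70 (48 bp).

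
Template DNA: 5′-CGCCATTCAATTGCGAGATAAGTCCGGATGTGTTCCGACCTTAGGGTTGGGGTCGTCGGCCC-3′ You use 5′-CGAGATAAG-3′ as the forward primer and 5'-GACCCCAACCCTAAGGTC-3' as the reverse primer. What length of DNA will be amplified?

41 bp

The forward primer matches the template at positions 14–22.
Taking the reverse complement of GACCCCAACCCTAAGGTC gives GACCTTAGGGTTGGGGTC, found at positions 37–54 on the template; the primer anneals here to the top strand with its 3' end pointing upstream.
The product runs from position 14 to position 54, so its length is 54 − 14 + 1 = 41 bp.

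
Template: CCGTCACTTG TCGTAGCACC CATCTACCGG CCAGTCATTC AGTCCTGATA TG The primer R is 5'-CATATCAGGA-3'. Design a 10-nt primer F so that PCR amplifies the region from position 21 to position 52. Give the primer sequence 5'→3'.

The reverse primer's reverse complement TCCTGATATG matches the template at positions 43–52; the product starts at position 21.
The forward primer is identical to the top strand over positions 21–30: CATCTACCGG.

5'-CATCTACCGG-3'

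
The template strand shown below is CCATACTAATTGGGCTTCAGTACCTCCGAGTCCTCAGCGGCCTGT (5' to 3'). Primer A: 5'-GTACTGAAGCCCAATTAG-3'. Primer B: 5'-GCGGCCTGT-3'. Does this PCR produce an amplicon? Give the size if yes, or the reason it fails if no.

No product — the primers' 3' ends point away from each other.

Primer A (GTACTGAAGCCCAATTAG) has reverse complement CTAATTGGGCTTCAGTAC, which matches the top strand at positions 6–23; primer A anneals to the top strand there with its 3' end pointing upstream toward position 6.
Primer B (GCGGCCTGT) matches the top strand directly at positions 37–45; it anneals to the bottom strand with its 3' end pointing downstream toward position 45.
The 3' ends diverge (primer A extends toward position 1, primer B toward position 45), so the primers never converge on a shared product.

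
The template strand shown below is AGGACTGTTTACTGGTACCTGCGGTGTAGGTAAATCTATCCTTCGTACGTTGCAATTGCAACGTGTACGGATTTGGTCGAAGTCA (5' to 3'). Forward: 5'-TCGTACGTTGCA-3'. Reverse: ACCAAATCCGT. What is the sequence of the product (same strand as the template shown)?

5'-TCGTACGTTGCAATTGCAACGTGTACGGATTTGGT-3'

The forward primer matches the template at positions 43–54.
The reverse primer's reverse complement is ACGGATTTGGT, which matches the template at positions 67–77.
The product is the template from position 43 through 77 (35 bp).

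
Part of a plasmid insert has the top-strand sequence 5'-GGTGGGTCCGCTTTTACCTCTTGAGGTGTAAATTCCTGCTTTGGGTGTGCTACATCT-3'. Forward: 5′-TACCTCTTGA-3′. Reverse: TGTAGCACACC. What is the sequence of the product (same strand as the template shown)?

5'-TACCTCTTGAGGTGTAAATTCCTGCTTTGGGTGTGCTACA-3'

The forward primer matches the template at positions 15–24.
Taking the reverse complement of TGTAGCACACC gives GGTGTGCTACA, found at positions 44–54 on the template; the primer anneals here to the top strand with its 3' end pointing upstream.
The product is the template from position 15 through 54 (40 bp).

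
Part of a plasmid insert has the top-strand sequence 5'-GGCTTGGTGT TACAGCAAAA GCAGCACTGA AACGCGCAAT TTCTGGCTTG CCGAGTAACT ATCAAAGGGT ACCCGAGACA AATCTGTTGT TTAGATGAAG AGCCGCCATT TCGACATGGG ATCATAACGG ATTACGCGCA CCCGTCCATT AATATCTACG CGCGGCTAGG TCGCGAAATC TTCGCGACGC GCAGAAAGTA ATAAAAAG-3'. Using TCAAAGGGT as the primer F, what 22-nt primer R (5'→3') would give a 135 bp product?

5'-TTCTGCGCGTCGCGAAGATTTC-3'

The forward primer binds at positions 62–70, so a 135 bp product ends at position 62 + 135 − 1 = 196.
The reverse primer anneals to the top strand over positions 175–196, i.e. to GAAATCTTCGCGACGCGCAGAA.
Its sequence written 5'→3' is the reverse complement: TTCTGCGCGTCGCGAAGATTTC.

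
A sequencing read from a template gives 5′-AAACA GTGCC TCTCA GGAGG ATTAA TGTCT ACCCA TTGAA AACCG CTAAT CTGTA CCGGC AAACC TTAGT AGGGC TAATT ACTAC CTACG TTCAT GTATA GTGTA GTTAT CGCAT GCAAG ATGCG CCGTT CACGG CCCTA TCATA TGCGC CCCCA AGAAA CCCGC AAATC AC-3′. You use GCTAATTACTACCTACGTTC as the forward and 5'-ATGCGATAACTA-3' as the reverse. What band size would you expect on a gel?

42 bp

Scanning the template, GCTAATTACTACCTACGTTC occurs at positions 74–93; this primer anneals to the bottom strand there with its 3' end pointing downstream.
Reverse complement of the reverse primer: TAGTTATCGCAT. This occurs on the top strand at positions 104–115.
Product length = (reverse-primer end) − (forward-primer start) + 1 = 115 − 74 + 1 = 42 bp.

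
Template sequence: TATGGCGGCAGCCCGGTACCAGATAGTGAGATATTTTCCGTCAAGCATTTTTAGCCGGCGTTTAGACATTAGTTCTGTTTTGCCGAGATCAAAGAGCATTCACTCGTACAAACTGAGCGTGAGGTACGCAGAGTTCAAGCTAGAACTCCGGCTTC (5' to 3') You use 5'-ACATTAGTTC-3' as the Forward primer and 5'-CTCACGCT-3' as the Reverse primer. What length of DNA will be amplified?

Scanning the template, ACATTAGTTC occurs at positions 66–75; this primer anneals to the bottom strand there with its 3' end pointing downstream.
Taking the reverse complement of CTCACGCT gives AGCGTGAG, found at positions 116–123 on the template; the primer anneals here to the top strand with its 3' end pointing upstream.
The product runs from position 66 to position 123, so its length is 123 − 66 + 1 = 58 bp.

58 bp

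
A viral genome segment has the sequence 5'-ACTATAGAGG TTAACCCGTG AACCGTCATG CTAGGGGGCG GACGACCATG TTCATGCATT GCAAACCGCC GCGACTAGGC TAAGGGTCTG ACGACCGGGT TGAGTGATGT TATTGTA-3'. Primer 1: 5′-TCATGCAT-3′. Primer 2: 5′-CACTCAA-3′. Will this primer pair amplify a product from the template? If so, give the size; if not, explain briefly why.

Yes — a 55 bp product.

Primer 1 (TCATGCAT) matches the top strand at positions 52–59; it acts as a forward primer.
Primer 2's reverse complement is TTGAGTG, matching the top strand at positions 100–106; it acts as a reverse primer.
The 3' ends face each other across positions 52–106, giving a 55 bp product.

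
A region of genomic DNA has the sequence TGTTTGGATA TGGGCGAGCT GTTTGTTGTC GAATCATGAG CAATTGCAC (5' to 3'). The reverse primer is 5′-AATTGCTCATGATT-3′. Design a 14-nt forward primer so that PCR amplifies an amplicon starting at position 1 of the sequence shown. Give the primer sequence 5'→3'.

5'-TGTTTGGATATGGG-3'

The reverse primer's reverse complement AATCATGAGCAATT matches the template at positions 32–45; the product starts at position 1.
The forward primer is identical to the top strand over positions 1–14: TGTTTGGATATGGG.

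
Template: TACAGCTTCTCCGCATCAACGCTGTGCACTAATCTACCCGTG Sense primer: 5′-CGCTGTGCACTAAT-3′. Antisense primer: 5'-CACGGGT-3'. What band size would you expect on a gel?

The forward primer matches the template at positions 20–33.
The reverse primer's reverse complement is ACCCGTG, which matches the template at positions 36–42.
Product length = (reverse-primer end) − (forward-primer start) + 1 = 42 − 20 + 1 = 23 bp.

23 bp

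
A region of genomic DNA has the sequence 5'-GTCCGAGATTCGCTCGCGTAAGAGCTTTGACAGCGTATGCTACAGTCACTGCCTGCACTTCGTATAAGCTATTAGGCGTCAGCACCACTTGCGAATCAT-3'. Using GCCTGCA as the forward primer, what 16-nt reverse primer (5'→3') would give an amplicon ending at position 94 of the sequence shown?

The forward primer binds at positions 51–57; the product's 3' end on the top strand is position 94.
The reverse primer anneals to the top strand over positions 79–94, i.e. to TCAGCACCACTTGCGA.
Its sequence written 5'→3' is the reverse complement: TCGCAAGTGGTGCTGA.

5'-TCGCAAGTGGTGCTGA-3'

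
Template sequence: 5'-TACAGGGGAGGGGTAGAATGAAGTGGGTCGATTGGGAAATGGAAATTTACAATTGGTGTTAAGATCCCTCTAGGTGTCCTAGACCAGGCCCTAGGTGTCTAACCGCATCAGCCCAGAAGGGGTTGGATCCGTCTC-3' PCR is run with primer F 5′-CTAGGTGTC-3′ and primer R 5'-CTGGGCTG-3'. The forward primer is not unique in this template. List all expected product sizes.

47 bp, 26 bp

The forward primer CTAGGTGTC matches the top strand at positions 70–78, 91–99.
The reverse primer's reverse complement is CAGCCCAG, matching at positions 109–116.
Each forward site pairs with the reverse site to give a product ending at position 116: sizes 47, 26 bp.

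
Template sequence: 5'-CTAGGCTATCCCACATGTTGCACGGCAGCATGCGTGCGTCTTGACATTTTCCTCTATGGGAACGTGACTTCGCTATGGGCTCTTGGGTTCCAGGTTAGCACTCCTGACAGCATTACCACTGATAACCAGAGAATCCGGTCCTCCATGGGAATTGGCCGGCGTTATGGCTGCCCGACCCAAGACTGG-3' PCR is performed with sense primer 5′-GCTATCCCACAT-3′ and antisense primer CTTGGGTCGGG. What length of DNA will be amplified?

177 bp

Forward primer GCTATCCCACAT is found on the top strand at positions 5–16.
Taking the reverse complement of CTTGGGTCGGG gives CCCGACCCAAG, found at positions 171–181 on the template; the primer anneals here to the top strand with its 3' end pointing upstream.
The product runs from position 5 to position 181, so its length is 181 − 5 + 1 = 177 bp.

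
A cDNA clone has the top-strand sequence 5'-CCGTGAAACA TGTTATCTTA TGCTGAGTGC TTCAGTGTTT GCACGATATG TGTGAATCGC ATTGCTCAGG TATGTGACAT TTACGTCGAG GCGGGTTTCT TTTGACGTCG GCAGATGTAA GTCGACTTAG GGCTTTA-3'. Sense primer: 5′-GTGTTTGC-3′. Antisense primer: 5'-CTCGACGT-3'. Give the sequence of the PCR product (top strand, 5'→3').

Scanning the template, GTGTTTGC occurs at positions 35–42; this primer anneals to the bottom strand there with its 3' end pointing downstream.
Reverse complement of the reverse primer: ACGTCGAG. This occurs on the top strand at positions 83–90.
The product is the template from position 35 through 90 (56 bp).

5'-GTGTTTGCACGATATGTGTGAATCGCATTGCTCAGGTATGTGACATTTACGTCGAG-3'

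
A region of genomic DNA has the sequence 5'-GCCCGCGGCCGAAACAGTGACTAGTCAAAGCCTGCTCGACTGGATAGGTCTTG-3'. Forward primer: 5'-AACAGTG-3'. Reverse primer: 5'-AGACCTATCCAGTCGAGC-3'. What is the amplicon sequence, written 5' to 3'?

5'-AACAGTGACTAGTCAAAGCCTGCTCGACTGGATAGGTCT-3'

The forward primer matches the template at positions 13–19.
Taking the reverse complement of AGACCTATCCAGTCGAGC gives GCTCGACTGGATAGGTCT, found at positions 34–51 on the template; the primer anneals here to the top strand with its 3' end pointing upstream.
The product is the template from position 13 through 51 (39 bp).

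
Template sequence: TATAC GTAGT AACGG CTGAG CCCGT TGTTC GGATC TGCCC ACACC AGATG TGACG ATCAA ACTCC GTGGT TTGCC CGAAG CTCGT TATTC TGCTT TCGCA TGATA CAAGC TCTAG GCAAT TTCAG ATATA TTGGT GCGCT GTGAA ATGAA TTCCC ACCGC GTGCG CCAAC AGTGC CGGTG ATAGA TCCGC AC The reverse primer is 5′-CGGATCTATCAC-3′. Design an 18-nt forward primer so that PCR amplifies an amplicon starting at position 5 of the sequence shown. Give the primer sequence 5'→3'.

5'-CGTAGTAACGGCTGAGCC-3'

The reverse primer's reverse complement GTGATAGATCCG matches the template at positions 178–189; the product starts at position 5.
The forward primer is identical to the top strand over positions 5–22: CGTAGTAACGGCTGAGCC.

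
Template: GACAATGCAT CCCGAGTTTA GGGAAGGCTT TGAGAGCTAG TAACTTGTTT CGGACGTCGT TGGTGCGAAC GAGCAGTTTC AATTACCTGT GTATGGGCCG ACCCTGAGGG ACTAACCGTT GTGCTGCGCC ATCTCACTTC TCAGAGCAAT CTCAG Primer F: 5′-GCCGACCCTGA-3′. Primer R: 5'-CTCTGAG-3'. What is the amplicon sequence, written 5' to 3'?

Scanning the template, GCCGACCCTGA occurs at positions 97–107; this primer anneals to the bottom strand there with its 3' end pointing downstream.
The reverse primer's reverse complement is CTCAGAG, which matches the template at positions 140–146.
The product is the template from position 97 through 146 (50 bp).

5'-GCCGACCCTGAGGGACTAACCGTTGTGCTGCGCCATCTCACTTCTCAGAG-3'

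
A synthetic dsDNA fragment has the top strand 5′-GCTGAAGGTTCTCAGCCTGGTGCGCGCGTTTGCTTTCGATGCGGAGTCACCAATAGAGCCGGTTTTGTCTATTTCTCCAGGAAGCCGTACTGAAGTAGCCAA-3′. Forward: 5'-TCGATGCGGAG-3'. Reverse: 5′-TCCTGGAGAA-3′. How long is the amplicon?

The forward primer matches the template at positions 36–46.
Reverse complement of the reverse primer: TTCTCCAGGA. This occurs on the top strand at positions 73–82.
Amplicon spans positions 36–82: 47 bp.

47 bp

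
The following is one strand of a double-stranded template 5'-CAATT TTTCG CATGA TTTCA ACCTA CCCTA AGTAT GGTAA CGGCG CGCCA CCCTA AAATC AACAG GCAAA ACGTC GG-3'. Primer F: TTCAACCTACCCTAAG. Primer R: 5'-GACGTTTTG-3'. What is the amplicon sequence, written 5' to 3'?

Forward primer TTCAACCTACCCTAAG is found on the top strand at positions 17–32.
Reverse complement of the reverse primer: CAAAACGTC. This occurs on the top strand at positions 67–75.
The product is the template from position 17 through 75 (59 bp).

5'-TTCAACCTACCCTAAGTATGGTAACGGCGCGCCACCCTAAAATCAACAGGCAAAACGTC-3'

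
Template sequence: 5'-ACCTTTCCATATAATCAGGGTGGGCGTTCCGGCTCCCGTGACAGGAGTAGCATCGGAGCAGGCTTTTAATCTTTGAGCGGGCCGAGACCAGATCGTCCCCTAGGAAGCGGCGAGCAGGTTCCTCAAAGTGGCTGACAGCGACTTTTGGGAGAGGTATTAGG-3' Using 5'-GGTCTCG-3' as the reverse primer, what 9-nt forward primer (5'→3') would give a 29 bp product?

5'-GGCTTTTAA-3'

The reverse primer's reverse complement CGAGACC matches the template at positions 83–89, so the product ends at position 89.
A 29 bp product then starts at position 89 − 29 + 1 = 61.
The forward primer is identical to the top strand there: GGCTTTTAA.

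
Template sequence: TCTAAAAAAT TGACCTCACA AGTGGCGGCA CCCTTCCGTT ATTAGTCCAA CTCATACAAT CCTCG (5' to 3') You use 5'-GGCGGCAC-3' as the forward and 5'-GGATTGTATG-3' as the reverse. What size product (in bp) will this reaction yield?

39 bp

Scanning the template, GGCGGCAC occurs at positions 24–31; this primer anneals to the bottom strand there with its 3' end pointing downstream.
Reverse complement of the reverse primer: CATACAATCC. This occurs on the top strand at positions 53–62.
Amplicon spans positions 24–62: 39 bp.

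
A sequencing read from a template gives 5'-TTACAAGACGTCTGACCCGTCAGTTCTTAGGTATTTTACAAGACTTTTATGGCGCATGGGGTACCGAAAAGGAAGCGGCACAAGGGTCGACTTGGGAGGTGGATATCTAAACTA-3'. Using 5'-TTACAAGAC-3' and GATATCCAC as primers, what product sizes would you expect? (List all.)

The forward primer TTACAAGAC matches the top strand at positions 1–9, 36–44.
The reverse primer's reverse complement is GTGGATATC, matching at positions 99–107.
Each forward site pairs with the reverse site to give a product ending at position 107: sizes 107, 72 bp.

107 bp, 72 bp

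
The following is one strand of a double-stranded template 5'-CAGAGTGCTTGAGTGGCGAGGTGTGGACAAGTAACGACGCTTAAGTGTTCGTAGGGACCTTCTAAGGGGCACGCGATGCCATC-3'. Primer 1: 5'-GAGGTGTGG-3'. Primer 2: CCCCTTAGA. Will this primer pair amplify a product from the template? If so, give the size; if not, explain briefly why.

Primer 1 (GAGGTGTGG) matches the top strand at positions 18–26; it acts as a forward primer.
Primer 2's reverse complement is TCTAAGGGG, matching the top strand at positions 61–69; it acts as a reverse primer.
The 3' ends face each other across positions 18–69, giving a 52 bp product.

Yes — a 52 bp product.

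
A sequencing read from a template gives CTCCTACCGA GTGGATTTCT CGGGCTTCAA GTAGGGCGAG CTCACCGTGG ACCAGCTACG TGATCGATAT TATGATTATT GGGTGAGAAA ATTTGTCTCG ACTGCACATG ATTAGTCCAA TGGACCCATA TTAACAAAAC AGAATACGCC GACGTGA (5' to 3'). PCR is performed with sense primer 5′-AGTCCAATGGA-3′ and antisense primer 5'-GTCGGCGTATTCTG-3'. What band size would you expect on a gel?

Scanning the template, AGTCCAATGGA occurs at positions 114–124; this primer anneals to the bottom strand there with its 3' end pointing downstream.
Taking the reverse complement of GTCGGCGTATTCTG gives CAGAATACGCCGAC, found at positions 140–153 on the template; the primer anneals here to the top strand with its 3' end pointing upstream.
The product runs from position 114 to position 153, so its length is 153 − 114 + 1 = 40 bp.

40 bp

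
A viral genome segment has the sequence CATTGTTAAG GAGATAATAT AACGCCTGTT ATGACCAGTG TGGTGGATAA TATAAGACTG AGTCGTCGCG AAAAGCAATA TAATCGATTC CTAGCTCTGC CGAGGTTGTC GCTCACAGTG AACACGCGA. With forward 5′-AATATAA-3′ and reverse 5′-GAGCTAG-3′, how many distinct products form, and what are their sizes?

Three products: 82 bp, 49 bp, 21 bp

The forward primer AATATAA matches the top strand at positions 16–22, 49–55, 77–83.
The reverse primer's reverse complement is CTAGCTC, matching at positions 91–97.
Each forward site pairs with the reverse site to give a product ending at position 97: sizes 82, 49, 21 bp.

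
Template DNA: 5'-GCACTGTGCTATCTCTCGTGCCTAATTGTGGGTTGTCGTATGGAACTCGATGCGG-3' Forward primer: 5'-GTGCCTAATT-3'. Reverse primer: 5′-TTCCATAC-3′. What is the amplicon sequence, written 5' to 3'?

5'-GTGCCTAATTGTGGGTTGTCGTATGGAA-3'

The forward primer matches the template at positions 18–27.
Reverse complement of the reverse primer: GTATGGAA. This occurs on the top strand at positions 38–45.
The product is the template from position 18 through 45 (28 bp).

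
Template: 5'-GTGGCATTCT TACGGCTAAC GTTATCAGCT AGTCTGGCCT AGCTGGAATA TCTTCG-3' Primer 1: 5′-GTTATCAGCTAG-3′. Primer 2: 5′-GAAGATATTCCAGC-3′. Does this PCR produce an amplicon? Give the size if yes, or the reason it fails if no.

Yes — a 35 bp product.

Primer 1 (GTTATCAGCTAG) matches the top strand at positions 21–32; it acts as a forward primer.
Primer 2's reverse complement is GCTGGAATATCTTC, matching the top strand at positions 42–55; it acts as a reverse primer.
The 3' ends face each other across positions 21–55, giving a 35 bp product.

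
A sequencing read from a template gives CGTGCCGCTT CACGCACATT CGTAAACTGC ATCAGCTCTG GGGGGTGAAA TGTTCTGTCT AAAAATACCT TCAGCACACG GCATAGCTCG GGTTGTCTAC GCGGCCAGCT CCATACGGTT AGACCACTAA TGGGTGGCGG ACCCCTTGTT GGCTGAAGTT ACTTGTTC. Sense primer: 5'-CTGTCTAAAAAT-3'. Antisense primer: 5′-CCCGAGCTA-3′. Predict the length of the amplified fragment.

Scanning the template, CTGTCTAAAAAT occurs at positions 55–66; this primer anneals to the bottom strand there with its 3' end pointing downstream.
The reverse primer's reverse complement is TAGCTCGGG, which matches the template at positions 84–92.
Product length = (reverse-primer end) − (forward-primer start) + 1 = 92 − 55 + 1 = 38 bp.

38 bp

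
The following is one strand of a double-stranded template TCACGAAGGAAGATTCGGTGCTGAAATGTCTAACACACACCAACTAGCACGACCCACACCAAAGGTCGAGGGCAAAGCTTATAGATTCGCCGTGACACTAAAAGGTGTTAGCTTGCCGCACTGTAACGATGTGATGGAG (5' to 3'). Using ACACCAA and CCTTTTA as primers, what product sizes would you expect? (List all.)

69 bp, 50 bp

The forward primer ACACCAA matches the top strand at positions 37–43, 56–62.
The reverse primer's reverse complement is TAAAAGG, matching at positions 99–105.
Each forward site pairs with the reverse site to give a product ending at position 105: sizes 69, 50 bp.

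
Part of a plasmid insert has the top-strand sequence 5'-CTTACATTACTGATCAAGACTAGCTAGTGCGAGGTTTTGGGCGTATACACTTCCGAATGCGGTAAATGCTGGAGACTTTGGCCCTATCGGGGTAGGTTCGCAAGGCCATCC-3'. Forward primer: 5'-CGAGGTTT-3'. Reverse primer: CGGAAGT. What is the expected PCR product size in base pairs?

Scanning the template, CGAGGTTT occurs at positions 30–37; this primer anneals to the bottom strand there with its 3' end pointing downstream.
Taking the reverse complement of CGGAAGT gives ACTTCCG, found at positions 49–55 on the template; the primer anneals here to the top strand with its 3' end pointing upstream.
Product length = (reverse-primer end) − (forward-primer start) + 1 = 55 − 30 + 1 = 26 bp.

26 bp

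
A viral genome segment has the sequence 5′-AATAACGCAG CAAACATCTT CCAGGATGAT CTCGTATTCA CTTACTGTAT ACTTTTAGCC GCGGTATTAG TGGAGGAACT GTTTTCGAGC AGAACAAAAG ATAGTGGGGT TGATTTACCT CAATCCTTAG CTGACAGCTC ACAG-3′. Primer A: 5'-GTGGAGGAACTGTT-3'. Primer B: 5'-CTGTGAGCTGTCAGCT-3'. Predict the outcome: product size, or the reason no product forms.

Yes — a 75 bp product.

Primer A (GTGGAGGAACTGTT) matches the top strand at positions 70–83; it acts as a forward primer.
Primer B's reverse complement is AGCTGACAGCTCACAG, matching the top strand at positions 129–144; it acts as a reverse primer.
The 3' ends face each other across positions 70–144, giving a 75 bp product.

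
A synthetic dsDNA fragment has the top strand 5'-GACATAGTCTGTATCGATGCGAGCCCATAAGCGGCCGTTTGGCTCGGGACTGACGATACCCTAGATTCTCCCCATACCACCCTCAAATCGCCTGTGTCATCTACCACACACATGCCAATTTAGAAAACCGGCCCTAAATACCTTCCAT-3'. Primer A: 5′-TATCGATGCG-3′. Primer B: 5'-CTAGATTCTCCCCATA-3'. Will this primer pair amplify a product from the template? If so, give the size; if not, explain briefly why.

No product — both primers anneal to the same strand and extend in the same direction.

Primer A (TATCGATGCG) matches the top strand at positions 12–21 (3' end points downstream).
Primer B (CTAGATTCTCCCCATA) also matches the top strand directly, at positions 61–76 — its reverse complement TATGGGGAGAATCTAG is not present.
Both primers anneal to the bottom strand with 3' ends pointing the same way, so neither can prime synthesis back toward the other.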